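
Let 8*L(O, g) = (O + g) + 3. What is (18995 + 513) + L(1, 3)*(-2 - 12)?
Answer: 77983/4 ≈ 19496.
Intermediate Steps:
L(O, g) = 3/8 + O/8 + g/8 (L(O, g) = ((O + g) + 3)/8 = (3 + O + g)/8 = 3/8 + O/8 + g/8)
(18995 + 513) + L(1, 3)*(-2 - 12) = (18995 + 513) + (3/8 + (1/8)*1 + (1/8)*3)*(-2 - 12) = 19508 + (3/8 + 1/8 + 3/8)*(-14) = 19508 + (7/8)*(-14) = 19508 - 49/4 = 77983/4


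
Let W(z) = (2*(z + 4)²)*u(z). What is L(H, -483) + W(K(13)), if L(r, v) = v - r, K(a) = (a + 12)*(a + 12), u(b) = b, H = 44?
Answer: 494550723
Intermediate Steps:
K(a) = (12 + a)² (K(a) = (12 + a)*(12 + a) = (12 + a)²)
W(z) = 2*z*(4 + z)² (W(z) = (2*(z + 4)²)*z = (2*(4 + z)²)*z = 2*z*(4 + z)²)
L(H, -483) + W(K(13)) = (-483 - 1*44) + 2*(12 + 13)²*(4 + (12 + 13)²)² = (-483 - 44) + 2*25²*(4 + 25²)² = -527 + 2*625*(4 + 625)² = -527 + 2*625*629² = -527 + 2*625*395641 = -527 + 494551250 = 494550723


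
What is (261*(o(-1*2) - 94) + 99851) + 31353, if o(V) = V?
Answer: 106148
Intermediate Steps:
(261*(o(-1*2) - 94) + 99851) + 31353 = (261*(-1*2 - 94) + 99851) + 31353 = (261*(-2 - 94) + 99851) + 31353 = (261*(-96) + 99851) + 31353 = (-25056 + 99851) + 31353 = 74795 + 31353 = 106148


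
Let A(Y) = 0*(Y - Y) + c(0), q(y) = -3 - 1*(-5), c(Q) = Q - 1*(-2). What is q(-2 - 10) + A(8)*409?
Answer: 820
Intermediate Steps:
c(Q) = 2 + Q (c(Q) = Q + 2 = 2 + Q)
q(y) = 2 (q(y) = -3 + 5 = 2)
A(Y) = 2 (A(Y) = 0*(Y - Y) + (2 + 0) = 0*0 + 2 = 0 + 2 = 2)
q(-2 - 10) + A(8)*409 = 2 + 2*409 = 2 + 818 = 820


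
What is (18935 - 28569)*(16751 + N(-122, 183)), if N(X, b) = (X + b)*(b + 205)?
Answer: -389396646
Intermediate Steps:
N(X, b) = (205 + b)*(X + b) (N(X, b) = (X + b)*(205 + b) = (205 + b)*(X + b))
(18935 - 28569)*(16751 + N(-122, 183)) = (18935 - 28569)*(16751 + (183² + 205*(-122) + 205*183 - 122*183)) = -9634*(16751 + (33489 - 25010 + 37515 - 22326)) = -9634*(16751 + 23668) = -9634*40419 = -389396646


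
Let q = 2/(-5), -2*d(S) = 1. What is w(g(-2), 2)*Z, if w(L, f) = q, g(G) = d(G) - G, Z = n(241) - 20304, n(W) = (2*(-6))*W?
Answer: 46392/5 ≈ 9278.4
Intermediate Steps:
n(W) = -12*W
d(S) = -½ (d(S) = -½*1 = -½)
Z = -23196 (Z = -12*241 - 20304 = -2892 - 20304 = -23196)
g(G) = -½ - G
q = -⅖ (q = 2*(-⅕) = -⅖ ≈ -0.40000)
w(L, f) = -⅖
w(g(-2), 2)*Z = -⅖*(-23196) = 46392/5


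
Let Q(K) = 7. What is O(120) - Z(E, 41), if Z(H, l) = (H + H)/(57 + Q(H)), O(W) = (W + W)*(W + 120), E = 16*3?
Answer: 115197/2 ≈ 57599.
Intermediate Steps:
E = 48
O(W) = 2*W*(120 + W) (O(W) = (2*W)*(120 + W) = 2*W*(120 + W))
Z(H, l) = H/32 (Z(H, l) = (H + H)/(57 + 7) = (2*H)/64 = (2*H)*(1/64) = H/32)
O(120) - Z(E, 41) = 2*120*(120 + 120) - 48/32 = 2*120*240 - 1*3/2 = 57600 - 3/2 = 115197/2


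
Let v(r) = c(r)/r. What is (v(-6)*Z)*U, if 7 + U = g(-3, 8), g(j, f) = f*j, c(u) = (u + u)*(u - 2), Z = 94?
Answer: 46624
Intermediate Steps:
c(u) = 2*u*(-2 + u) (c(u) = (2*u)*(-2 + u) = 2*u*(-2 + u))
v(r) = -4 + 2*r (v(r) = (2*r*(-2 + r))/r = -4 + 2*r)
U = -31 (U = -7 + 8*(-3) = -7 - 24 = -31)
(v(-6)*Z)*U = ((-4 + 2*(-6))*94)*(-31) = ((-4 - 12)*94)*(-31) = -16*94*(-31) = -1504*(-31) = 46624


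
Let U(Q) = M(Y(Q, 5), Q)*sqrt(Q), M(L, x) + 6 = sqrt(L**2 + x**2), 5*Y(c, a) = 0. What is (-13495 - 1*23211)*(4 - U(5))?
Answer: -146824 - 36706*sqrt(5) ≈ -2.2890e+5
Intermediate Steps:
Y(c, a) = 0 (Y(c, a) = (1/5)*0 = 0)
M(L, x) = -6 + sqrt(L**2 + x**2)
U(Q) = sqrt(Q)*(-6 + sqrt(Q**2)) (U(Q) = (-6 + sqrt(0**2 + Q**2))*sqrt(Q) = (-6 + sqrt(0 + Q**2))*sqrt(Q) = (-6 + sqrt(Q**2))*sqrt(Q) = sqrt(Q)*(-6 + sqrt(Q**2)))
(-13495 - 1*23211)*(4 - U(5)) = (-13495 - 1*23211)*(4 - sqrt(5)*(-6 + sqrt(5**2))) = (-13495 - 23211)*(4 - sqrt(5)*(-6 + sqrt(25))) = -36706*(4 - sqrt(5)*(-6 + 5)) = -36706*(4 - sqrt(5)*(-1)) = -36706*(4 - (-1)*sqrt(5)) = -36706*(4 + sqrt(5)) = -146824 - 36706*sqrt(5)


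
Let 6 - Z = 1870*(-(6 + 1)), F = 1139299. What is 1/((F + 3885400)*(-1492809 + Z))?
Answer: -1/7435112431387 ≈ -1.3450e-13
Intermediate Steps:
Z = 13096 (Z = 6 - 1870*(-(6 + 1)) = 6 - 1870*(-1*7) = 6 - 1870*(-7) = 6 - 1*(-13090) = 6 + 13090 = 13096)
1/((F + 3885400)*(-1492809 + Z)) = 1/((1139299 + 3885400)*(-1492809 + 13096)) = 1/(5024699*(-1479713)) = 1/(-7435112431387) = -1/7435112431387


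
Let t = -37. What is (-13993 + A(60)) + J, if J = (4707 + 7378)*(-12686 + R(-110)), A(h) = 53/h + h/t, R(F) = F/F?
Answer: -340353125599/2220 ≈ -1.5331e+8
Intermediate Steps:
R(F) = 1
A(h) = 53/h - h/37 (A(h) = 53/h + h/(-37) = 53/h + h*(-1/37) = 53/h - h/37)
J = -153298225 (J = (4707 + 7378)*(-12686 + 1) = 12085*(-12685) = -153298225)
(-13993 + A(60)) + J = (-13993 + (53/60 - 1/37*60)) - 153298225 = (-13993 + (53*(1/60) - 60/37)) - 153298225 = (-13993 + (53/60 - 60/37)) - 153298225 = (-13993 - 1639/2220) - 153298225 = -31066099/2220 - 153298225 = -340353125599/2220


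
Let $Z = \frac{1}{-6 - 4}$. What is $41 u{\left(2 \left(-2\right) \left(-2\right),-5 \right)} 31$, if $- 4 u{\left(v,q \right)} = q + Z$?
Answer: $\frac{64821}{40} \approx 1620.5$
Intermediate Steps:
$Z = - \frac{1}{10}$ ($Z = \frac{1}{-10} = - \frac{1}{10} \approx -0.1$)
$u{\left(v,q \right)} = \frac{1}{40} - \frac{q}{4}$ ($u{\left(v,q \right)} = - \frac{q - \frac{1}{10}}{4} = - \frac{- \frac{1}{10} + q}{4} = \frac{1}{40} - \frac{q}{4}$)
$41 u{\left(2 \left(-2\right) \left(-2\right),-5 \right)} 31 = 41 \left(\frac{1}{40} - - \frac{5}{4}\right) 31 = 41 \left(\frac{1}{40} + \frac{5}{4}\right) 31 = 41 \cdot \frac{51}{40} \cdot 31 = \frac{2091}{40} \cdot 31 = \frac{64821}{40}$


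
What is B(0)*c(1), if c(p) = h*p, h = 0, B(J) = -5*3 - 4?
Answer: 0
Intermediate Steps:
B(J) = -19 (B(J) = -15 - 4 = -19)
c(p) = 0 (c(p) = 0*p = 0)
B(0)*c(1) = -19*0 = 0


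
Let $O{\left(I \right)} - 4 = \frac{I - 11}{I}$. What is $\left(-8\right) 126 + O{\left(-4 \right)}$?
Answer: $- \frac{4001}{4} \approx -1000.3$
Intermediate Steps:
$O{\left(I \right)} = 4 + \frac{-11 + I}{I}$ ($O{\left(I \right)} = 4 + \frac{I - 11}{I} = 4 + \frac{-11 + I}{I}$)
$\left(-8\right) 126 + O{\left(-4 \right)} = \left(-8\right) 126 + \left(5 - \frac{11}{-4}\right) = -1008 + \left(5 - - \frac{11}{4}\right) = -1008 + \left(5 + \frac{11}{4}\right) = -1008 + \frac{31}{4} = - \frac{4001}{4}$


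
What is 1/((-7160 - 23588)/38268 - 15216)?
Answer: -9567/145579159 ≈ -6.5717e-5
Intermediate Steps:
1/((-7160 - 23588)/38268 - 15216) = 1/(-30748*1/38268 - 15216) = 1/(-7687/9567 - 15216) = 1/(-145579159/9567) = -9567/145579159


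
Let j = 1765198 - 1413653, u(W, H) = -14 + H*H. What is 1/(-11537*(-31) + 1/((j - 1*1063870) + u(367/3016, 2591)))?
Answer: 6000942/2146218903475 ≈ 2.7961e-6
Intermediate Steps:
u(W, H) = -14 + H**2
j = 351545
1/(-11537*(-31) + 1/((j - 1*1063870) + u(367/3016, 2591))) = 1/(-11537*(-31) + 1/((351545 - 1*1063870) + (-14 + 2591**2))) = 1/(357647 + 1/((351545 - 1063870) + (-14 + 6713281))) = 1/(357647 + 1/(-712325 + 6713267)) = 1/(357647 + 1/6000942) = 1/(2146218903475/6000942) = 6000942/2146218903475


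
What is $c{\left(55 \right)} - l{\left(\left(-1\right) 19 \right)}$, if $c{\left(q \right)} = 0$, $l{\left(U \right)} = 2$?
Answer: $-2$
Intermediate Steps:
$c{\left(55 \right)} - l{\left(\left(-1\right) 19 \right)} = 0 - 2 = -2$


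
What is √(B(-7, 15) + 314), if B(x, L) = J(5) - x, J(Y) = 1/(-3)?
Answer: √2886/3 ≈ 17.907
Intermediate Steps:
J(Y) = -⅓ (J(Y) = 1*(-⅓) = -⅓)
B(x, L) = -⅓ - x
√(B(-7, 15) + 314) = √((-⅓ - 1*(-7)) + 314) = √((-⅓ + 7) + 314) = √(20/3 + 314) = √(962/3) = √2886/3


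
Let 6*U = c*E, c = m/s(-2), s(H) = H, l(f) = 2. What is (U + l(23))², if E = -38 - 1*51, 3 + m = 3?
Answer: 4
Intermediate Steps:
m = 0 (m = -3 + 3 = 0)
E = -89 (E = -38 - 51 = -89)
c = 0 (c = 0/(-2) = 0*(-½) = 0)
U = 0 (U = (0*(-89))/6 = (⅙)*0 = 0)
(U + l(23))² = (0 + 2)² = 2² = 4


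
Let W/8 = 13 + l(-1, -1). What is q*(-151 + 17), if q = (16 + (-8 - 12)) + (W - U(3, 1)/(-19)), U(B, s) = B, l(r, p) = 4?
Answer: -336474/19 ≈ -17709.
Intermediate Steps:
W = 136 (W = 8*(13 + 4) = 8*17 = 136)
q = 2511/19 (q = (16 + (-8 - 12)) + (136 - 3/(-19)) = (16 - 20) + (136 - 3*(-1)/19) = -4 + (136 - 1*(-3/19)) = -4 + (136 + 3/19) = -4 + 2587/19 = 2511/19 ≈ 132.16)
q*(-151 + 17) = 2511*(-151 + 17)/19 = (2511/19)*(-134) = -336474/19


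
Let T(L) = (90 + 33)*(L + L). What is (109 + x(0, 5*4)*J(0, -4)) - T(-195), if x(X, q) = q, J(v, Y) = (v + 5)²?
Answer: 48579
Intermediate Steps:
J(v, Y) = (5 + v)²
T(L) = 246*L (T(L) = 123*(2*L) = 246*L)
(109 + x(0, 5*4)*J(0, -4)) - T(-195) = (109 + (5*4)*(5 + 0)²) - 246*(-195) = (109 + 20*5²) - 1*(-47970) = (109 + 20*25) + 47970 = (109 + 500) + 47970 = 609 + 47970 = 48579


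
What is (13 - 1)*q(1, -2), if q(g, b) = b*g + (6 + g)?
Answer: 60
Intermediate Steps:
q(g, b) = 6 + g + b*g
(13 - 1)*q(1, -2) = (13 - 1)*(6 + 1 - 2*1) = 12*(6 + 1 - 2) = 12*5 = 60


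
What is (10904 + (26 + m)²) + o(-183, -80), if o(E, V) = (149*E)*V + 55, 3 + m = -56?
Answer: 2193408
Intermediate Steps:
m = -59 (m = -3 - 56 = -59)
o(E, V) = 55 + 149*E*V (o(E, V) = 149*E*V + 55 = 55 + 149*E*V)
(10904 + (26 + m)²) + o(-183, -80) = (10904 + (26 - 59)²) + (55 + 149*(-183)*(-80)) = (10904 + (-33)²) + (55 + 2181360) = (10904 + 1089) + 2181415 = 11993 + 2181415 = 2193408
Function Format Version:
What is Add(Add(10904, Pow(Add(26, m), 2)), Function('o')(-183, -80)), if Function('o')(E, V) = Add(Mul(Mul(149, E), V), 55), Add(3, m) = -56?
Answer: 2193408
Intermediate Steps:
m = -59 (m = Add(-3, -56) = -59)
Function('o')(E, V) = Add(55, Mul(149, E, V)) (Function('o')(E, V) = Add(Mul(149, E, V), 55) = Add(55, Mul(149, E, V)))
Add(Add(10904, Pow(Add(26, m), 2)), Function('o')(-183, -80)) = Add(Add(10904, Pow(Add(26, -59), 2)), Add(55, Mul(149, -183, -80))) = Add(Add(10904, Pow(-33, 2)), Add(55, 2181360)) = Add(Add(10904, 1089), 2181415) = Add(11993, 2181415) = 2193408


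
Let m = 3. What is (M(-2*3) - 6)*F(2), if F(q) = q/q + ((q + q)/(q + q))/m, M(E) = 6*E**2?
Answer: 280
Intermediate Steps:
F(q) = 4/3 (F(q) = q/q + ((q + q)/(q + q))/3 = 1 + ((2*q)/((2*q)))*(1/3) = 1 + ((2*q)*(1/(2*q)))*(1/3) = 1 + 1*(1/3) = 1 + 1/3 = 4/3)
(M(-2*3) - 6)*F(2) = (6*(-2*3)**2 - 6)*(4/3) = (6*(-6)**2 - 6)*(4/3) = (6*36 - 6)*(4/3) = (216 - 6)*(4/3) = 210*(4/3) = 280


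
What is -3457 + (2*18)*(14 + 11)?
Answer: -2557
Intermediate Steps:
-3457 + (2*18)*(14 + 11) = -3457 + 36*25 = -3457 + 900 = -2557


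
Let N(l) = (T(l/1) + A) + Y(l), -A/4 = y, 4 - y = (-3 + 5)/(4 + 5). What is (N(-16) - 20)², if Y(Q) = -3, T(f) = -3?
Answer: 136900/81 ≈ 1690.1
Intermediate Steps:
y = 34/9 (y = 4 - (-3 + 5)/(4 + 5) = 4 - 2/9 = 34/9 ≈ 3.7778)
A = -136/9 (A = -4*34/9 = -136/9 ≈ -15.111)
N(l) = -190/9 (N(l) = (-3 - 136/9) - 3 = -163/9 - 3 = -190/9)
(N(-16) - 20)² = (-190/9 - 20)² = (-370/9)² = 136900/81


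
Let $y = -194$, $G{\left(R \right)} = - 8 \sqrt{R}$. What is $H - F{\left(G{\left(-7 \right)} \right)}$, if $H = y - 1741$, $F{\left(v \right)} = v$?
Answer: $-1935 + 8 i \sqrt{7} \approx -1935.0 + 21.166 i$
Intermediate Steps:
$H = -1935$ ($H = -194 - 1741 = -1935$)
$H - F{\left(G{\left(-7 \right)} \right)} = -1935 - - 8 \sqrt{-7} = -1935 - - 8 i \sqrt{7} = -1935 + 8 i \sqrt{7}$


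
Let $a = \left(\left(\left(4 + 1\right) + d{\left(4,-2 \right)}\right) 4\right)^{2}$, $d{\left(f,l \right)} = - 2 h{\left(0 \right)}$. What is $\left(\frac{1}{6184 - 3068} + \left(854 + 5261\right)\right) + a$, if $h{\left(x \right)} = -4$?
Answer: $\frac{27480005}{3116} \approx 8819.0$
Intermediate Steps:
$d{\left(f,l \right)} = 8$ ($d{\left(f,l \right)} = \left(-2\right) \left(-4\right) = 8$)
$a = 2704$ ($a = \left(\left(\left(4 + 1\right) + 8\right) 4\right)^{2} = \left(\left(5 + 8\right) 4\right)^{2} = \left(13 \cdot 4\right)^{2} = 52^{2} = 2704$)
$\left(\frac{1}{6184 - 3068} + \left(854 + 5261\right)\right) + a = \left(\frac{1}{6184 - 3068} + \left(854 + 5261\right)\right) + 2704 = \left(\frac{1}{3116} + 6115\right) + 2704 = \frac{19054341}{3116} + 2704 = \frac{27480005}{3116}$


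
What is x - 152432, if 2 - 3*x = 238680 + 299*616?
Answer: -293386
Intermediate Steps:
x = -140954 (x = 2/3 - (238680 + 299*616)/3 = 2/3 - (238680 + 184184)/3 = 2/3 - 1/3*422864 = 2/3 - 422864/3 = -140954)
x - 152432 = -140954 - 152432 = -293386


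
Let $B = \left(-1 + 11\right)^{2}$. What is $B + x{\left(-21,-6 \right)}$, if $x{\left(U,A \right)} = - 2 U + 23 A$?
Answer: $4$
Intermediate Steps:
$B = 100$ ($B = 10^{2} = 100$)
$B + x{\left(-21,-6 \right)} = 100 + \left(\left(-2\right) \left(-21\right) + 23 \left(-6\right)\right) = 100 + \left(42 - 138\right) = 100 - 96 = 4$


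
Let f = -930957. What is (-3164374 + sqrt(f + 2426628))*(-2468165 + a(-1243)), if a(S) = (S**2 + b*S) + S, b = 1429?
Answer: 8545727410644 - 2700606*sqrt(1495671) ≈ 8.5424e+12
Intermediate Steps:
a(S) = S**2 + 1430*S (a(S) = (S**2 + 1429*S) + S = S**2 + 1430*S)
(-3164374 + sqrt(f + 2426628))*(-2468165 + a(-1243)) = (-3164374 + sqrt(-930957 + 2426628))*(-2468165 - 1243*(1430 - 1243)) = (-3164374 + sqrt(1495671))*(-2468165 - 1243*187) = (-3164374 + sqrt(1495671))*(-2468165 - 232441) = (-3164374 + sqrt(1495671))*(-2700606) = 8545727410644 - 2700606*sqrt(1495671)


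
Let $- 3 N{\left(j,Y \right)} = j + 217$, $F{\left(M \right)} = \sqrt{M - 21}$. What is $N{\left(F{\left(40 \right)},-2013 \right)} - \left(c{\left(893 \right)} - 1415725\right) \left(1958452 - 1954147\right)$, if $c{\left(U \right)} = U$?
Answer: $\frac{18272555063}{3} - \frac{\sqrt{19}}{3} \approx 6.0909 \cdot 10^{9}$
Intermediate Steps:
$F{\left(M \right)} = \sqrt{-21 + M}$
$N{\left(j,Y \right)} = - \frac{217}{3} - \frac{j}{3}$ ($N{\left(j,Y \right)} = - \frac{j + 217}{3} = - \frac{217 + j}{3} = - \frac{217}{3} - \frac{j}{3}$)
$N{\left(F{\left(40 \right)},-2013 \right)} - \left(c{\left(893 \right)} - 1415725\right) \left(1958452 - 1954147\right) = \left(- \frac{217}{3} - \frac{\sqrt{-21 + 40}}{3}\right) - \left(893 - 1415725\right) \left(1958452 - 1954147\right) = \left(- \frac{217}{3} - \frac{\sqrt{19}}{3}\right) - \left(893 - 1415725\right) 4305 = \left(- \frac{217}{3} - \frac{\sqrt{19}}{3}\right) - \left(-1414832\right) 4305 = \left(- \frac{217}{3} - \frac{\sqrt{19}}{3}\right) - -6090851760 = \left(- \frac{217}{3} - \frac{\sqrt{19}}{3}\right) + 6090851760 = \frac{18272555063}{3} - \frac{\sqrt{19}}{3}$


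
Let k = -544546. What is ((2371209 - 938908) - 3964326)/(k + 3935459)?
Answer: -2532025/3390913 ≈ -0.74671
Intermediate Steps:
((2371209 - 938908) - 3964326)/(k + 3935459) = ((2371209 - 938908) - 3964326)/(-544546 + 3935459) = (1432301 - 3964326)/3390913 = -2532025*1/3390913 = -2532025/3390913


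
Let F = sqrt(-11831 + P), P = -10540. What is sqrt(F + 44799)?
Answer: sqrt(44799 + I*sqrt(22371)) ≈ 211.66 + 0.3533*I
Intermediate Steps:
F = I*sqrt(22371) (F = sqrt(-11831 - 10540) = sqrt(-22371) = I*sqrt(22371) ≈ 149.57*I)
sqrt(F + 44799) = sqrt(I*sqrt(22371) + 44799) = sqrt(44799 + I*sqrt(22371))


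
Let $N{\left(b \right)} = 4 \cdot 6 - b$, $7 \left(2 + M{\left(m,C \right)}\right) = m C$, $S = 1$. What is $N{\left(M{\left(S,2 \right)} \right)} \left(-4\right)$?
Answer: $- \frac{720}{7} \approx -102.86$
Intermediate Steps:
$M{\left(m,C \right)} = -2 + \frac{C m}{7}$ ($M{\left(m,C \right)} = -2 + \frac{m C}{7} = -2 + \frac{C m}{7}$)
$N{\left(b \right)} = 24 - b$
$N{\left(M{\left(S,2 \right)} \right)} \left(-4\right) = \left(24 - \left(-2 + \frac{1}{7} \cdot 2 \cdot 1\right)\right) \left(-4\right) = \left(24 - \left(-2 + \frac{2}{7}\right)\right) \left(-4\right) = \left(24 - - \frac{12}{7}\right) \left(-4\right) = \left(24 + \frac{12}{7}\right) \left(-4\right) = \frac{180}{7} \left(-4\right) = - \frac{720}{7}$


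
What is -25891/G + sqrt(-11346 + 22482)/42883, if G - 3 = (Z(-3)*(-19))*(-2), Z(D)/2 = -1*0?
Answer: -25891/3 + 8*sqrt(174)/42883 ≈ -8630.3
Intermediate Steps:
Z(D) = 0 (Z(D) = 2*(-1*0) = 2*0 = 0)
G = 3 (G = 3 + (0*(-19))*(-2) = 3 + 0*(-2) = 3 + 0 = 3)
-25891/G + sqrt(-11346 + 22482)/42883 = -25891/3 + sqrt(-11346 + 22482)/42883 = -25891*1/3 + sqrt(11136)*(1/42883) = -25891/3 + (8*sqrt(174))*(1/42883) = -25891/3 + 8*sqrt(174)/42883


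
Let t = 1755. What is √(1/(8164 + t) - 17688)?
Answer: I*√1740261481049/9919 ≈ 133.0*I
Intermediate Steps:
√(1/(8164 + t) - 17688) = √(1/(8164 + 1755) - 17688) = √(1/9919 - 17688) = √(-175447271/9919) = I*√1740261481049/9919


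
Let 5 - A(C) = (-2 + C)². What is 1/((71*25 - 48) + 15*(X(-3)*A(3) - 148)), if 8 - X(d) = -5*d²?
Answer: 1/2687 ≈ 0.00037216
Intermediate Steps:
A(C) = 5 - (-2 + C)²
X(d) = 8 + 5*d² (X(d) = 8 - (-5)*d² = 8 + 5*d²)
1/((71*25 - 48) + 15*(X(-3)*A(3) - 148)) = 1/((71*25 - 48) + 15*((8 + 5*(-3)²)*(5 - (-2 + 3)²) - 148)) = 1/((1775 - 48) + 15*((8 + 5*9)*(5 - 1*1²) - 148)) = 1/(1727 + 15*((8 + 45)*(5 - 1*1) - 148)) = 1/(1727 + 15*(53*(5 - 1) - 148)) = 1/(1727 + 15*(53*4 - 148)) = 1/(1727 + 15*(212 - 148)) = 1/(1727 + 15*64) = 1/(1727 + 960) = 1/2687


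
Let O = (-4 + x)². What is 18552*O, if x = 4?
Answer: 0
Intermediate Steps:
O = 0 (O = (-4 + 4)² = 0² = 0)
18552*O = 18552*0 = 0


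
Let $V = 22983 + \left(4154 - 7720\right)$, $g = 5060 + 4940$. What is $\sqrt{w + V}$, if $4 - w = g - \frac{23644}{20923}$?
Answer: $\frac{\sqrt{84178449929}}{2989} \approx 97.068$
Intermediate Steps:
$g = 10000$
$V = 19417$ ($V = 22983 + \left(4154 - 7720\right) = 22983 - 3566 = 19417$)
$w = - \frac{209122664}{20923}$ ($w = 4 - \left(10000 - \frac{23644}{20923}\right) = 4 - \frac{209206356}{20923} = - \frac{209122664}{20923} \approx -9994.9$)
$\sqrt{w + V} = \sqrt{- \frac{209122664}{20923} + 19417} = \sqrt{\frac{197139227}{20923}} = \frac{\sqrt{84178449929}}{2989}$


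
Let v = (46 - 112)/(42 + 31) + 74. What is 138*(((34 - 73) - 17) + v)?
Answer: 172224/73 ≈ 2359.2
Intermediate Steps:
v = 5336/73 (v = -66/73 + 74 = 5336/73 ≈ 73.096)
138*(((34 - 73) - 17) + v) = 138*(((34 - 73) - 17) + 5336/73) = 138*((-39 - 17) + 5336/73) = 138*(-56 + 5336/73) = 138*(1248/73) = 172224/73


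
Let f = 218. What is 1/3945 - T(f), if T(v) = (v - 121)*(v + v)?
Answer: -166841939/3945 ≈ -42292.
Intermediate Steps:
T(v) = 2*v*(-121 + v) (T(v) = (-121 + v)*(2*v) = 2*v*(-121 + v))
1/3945 - T(f) = 1/3945 - 2*218*(-121 + 218) = 1/3945 - 2*218*97 = 1/3945 - 1*42292 = 1/3945 - 42292 = -166841939/3945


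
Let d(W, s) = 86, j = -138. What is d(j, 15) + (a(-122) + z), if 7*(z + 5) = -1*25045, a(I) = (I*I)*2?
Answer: 183898/7 ≈ 26271.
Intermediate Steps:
a(I) = 2*I² (a(I) = I²*2 = 2*I²)
z = -25080/7 (z = -5 + (-1*25045)/7 = -5 + (⅐)*(-25045) = -5 - 25045/7 = -25080/7 ≈ -3582.9)
d(j, 15) + (a(-122) + z) = 86 + (2*(-122)² - 25080/7) = 86 + (2*14884 - 25080/7) = 86 + (29768 - 25080/7) = 86 + 183296/7 = 183898/7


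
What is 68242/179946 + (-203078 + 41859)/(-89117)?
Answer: 17546118244/8018123841 ≈ 2.1883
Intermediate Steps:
68242/179946 + (-203078 + 41859)/(-89117) = 68242*(1/179946) - 161219*(-1/89117) = 34121/89973 + 161219/89117 = 17546118244/8018123841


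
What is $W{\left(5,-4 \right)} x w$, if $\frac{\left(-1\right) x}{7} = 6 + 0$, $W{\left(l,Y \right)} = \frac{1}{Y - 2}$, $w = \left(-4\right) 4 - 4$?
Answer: $-140$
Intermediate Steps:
$w = -20$ ($w = -16 - 4 = -20$)
$W{\left(l,Y \right)} = \frac{1}{-2 + Y}$
$x = -42$ ($x = - 7 \left(6 + 0\right) = \left(-7\right) 6 = -42$)
$W{\left(5,-4 \right)} x w = \frac{1}{-2 - 4} \left(-42\right) \left(-20\right) = \frac{1}{-6} \left(-42\right) \left(-20\right) = \left(- \frac{1}{6}\right) \left(-42\right) \left(-20\right) = 7 \left(-20\right) = -140$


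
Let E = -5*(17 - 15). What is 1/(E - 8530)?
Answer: -1/8540 ≈ -0.00011710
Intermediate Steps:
E = -10 (E = -5*2 = -10)
1/(E - 8530) = 1/(-10 - 8530) = 1/(-8540) = -1/8540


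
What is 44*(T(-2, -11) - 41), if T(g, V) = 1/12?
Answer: -5401/3 ≈ -1800.3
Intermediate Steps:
T(g, V) = 1/12
44*(T(-2, -11) - 41) = 44*(1/12 - 41) = 44*(-491/12) = -5401/3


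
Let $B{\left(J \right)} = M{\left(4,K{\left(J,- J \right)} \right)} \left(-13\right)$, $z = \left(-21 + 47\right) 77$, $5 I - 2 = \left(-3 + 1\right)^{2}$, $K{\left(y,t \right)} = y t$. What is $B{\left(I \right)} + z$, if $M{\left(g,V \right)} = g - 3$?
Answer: $1989$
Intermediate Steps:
$K{\left(y,t \right)} = t y$
$I = \frac{6}{5}$ ($I = \frac{2}{5} + \frac{\left(-3 + 1\right)^{2}}{5} = \frac{2}{5} + \frac{\left(-2\right)^{2}}{5} = \frac{2}{5} + \frac{1}{5} \cdot 4 = \frac{2}{5} + \frac{4}{5} = \frac{6}{5} \approx 1.2$)
$M{\left(g,V \right)} = -3 + g$
$z = 2002$ ($z = 26 \cdot 77 = 2002$)
$B{\left(J \right)} = -13$ ($B{\left(J \right)} = \left(-3 + 4\right) \left(-13\right) = 1 \left(-13\right) = -13$)
$B{\left(I \right)} + z = -13 + 2002 = 1989$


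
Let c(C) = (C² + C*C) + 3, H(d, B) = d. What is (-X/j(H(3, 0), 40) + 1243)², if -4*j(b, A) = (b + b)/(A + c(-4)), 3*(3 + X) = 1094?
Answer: 3361564441/9 ≈ 3.7351e+8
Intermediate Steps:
X = 1085/3 (X = -3 + (⅓)*1094 = -3 + 1094/3 = 1085/3 ≈ 361.67)
c(C) = 3 + 2*C² (c(C) = (C² + C²) + 3 = 2*C² + 3 = 3 + 2*C²)
j(b, A) = -b/(2*(35 + A)) (j(b, A) = -(b + b)/(4*(A + (3 + 2*(-4)²))) = -2*b/(4*(A + (3 + 2*16))) = -2*b/(4*(A + (3 + 32))) = -2*b/(4*(A + 35)) = -2*b/(4*(35 + A)) = -b/(2*(35 + A)))
(-X/j(H(3, 0), 40) + 1243)² = (-1085/(3*((-1*3/(70 + 2*40)))) + 1243)² = (-1085/(3*((-1*3/(70 + 80)))) + 1243)² = (-1085/(3*((-1*3/150))) + 1243)² = (-1085/(3*((-1*3*1/150))) + 1243)² = (-1085/(3*(-1/50)) + 1243)² = (-1085*(-50)/3 + 1243)² = (-1*(-54250/3) + 1243)² = (54250/3 + 1243)² = (57979/3)² = 3361564441/9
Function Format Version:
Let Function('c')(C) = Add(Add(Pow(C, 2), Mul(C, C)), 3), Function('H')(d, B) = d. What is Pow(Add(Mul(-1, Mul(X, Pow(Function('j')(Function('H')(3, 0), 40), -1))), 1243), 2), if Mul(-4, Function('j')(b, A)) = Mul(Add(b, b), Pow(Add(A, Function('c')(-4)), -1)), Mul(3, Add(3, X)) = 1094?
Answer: Rational(3361564441, 9) ≈ 3.7351e+8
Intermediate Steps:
X = Rational(1085, 3) (X = Add(-3, Mul(Rational(1, 3), 1094)) = Add(-3, Rational(1094, 3)) = Rational(1085, 3) ≈ 361.67)
Function('c')(C) = Add(3, Mul(2, Pow(C, 2))) (Function('c')(C) = Add(Add(Pow(C, 2), Pow(C, 2)), 3) = Add(Mul(2, Pow(C, 2)), 3) = Add(3, Mul(2, Pow(C, 2))))
Function('j')(b, A) = Mul(Rational(-1, 2), b, Pow(Add(35, A), -1)) (Function('j')(b, A) = Mul(Rational(-1, 4), Mul(Add(b, b), Pow(Add(A, Add(3, Mul(2, Pow(-4, 2)))), -1))) = Mul(Rational(-1, 4), Mul(Mul(2, b), Pow(Add(A, Add(3, Mul(2, 16))), -1))) = Mul(Rational(-1, 4), Mul(Mul(2, b), Pow(Add(A, Add(3, 32)), -1))) = Mul(Rational(-1, 4), Mul(Mul(2, b), Pow(Add(A, 35), -1))) = Mul(Rational(-1, 4), Mul(Mul(2, b), Pow(Add(35, A), -1))) = Mul(Rational(-1, 4), Mul(2, b, Pow(Add(35, A), -1))) = Mul(Rational(-1, 2), b, Pow(Add(35, A), -1)))
Pow(Add(Mul(-1, Mul(X, Pow(Function('j')(Function('H')(3, 0), 40), -1))), 1243), 2) = Pow(Add(Mul(-1, Mul(Rational(1085, 3), Pow(Mul(-1, 3, Pow(Add(70, Mul(2, 40)), -1)), -1))), 1243), 2) = Pow(Add(Mul(-1, Mul(Rational(1085, 3), Pow(Mul(-1, 3, Pow(Add(70, 80), -1)), -1))), 1243), 2) = Pow(Add(Mul(-1, Mul(Rational(1085, 3), Pow(Mul(-1, 3, Pow(150, -1)), -1))), 1243), 2) = Pow(Add(Mul(-1, Mul(Rational(1085, 3), Pow(Mul(-1, 3, Rational(1, 150)), -1))), 1243), 2) = Pow(Add(Mul(-1, Mul(Rational(1085, 3), Pow(Rational(-1, 50), -1))), 1243), 2) = Pow(Add(Mul(-1, Mul(Rational(1085, 3), -50)), 1243), 2) = Pow(Add(Mul(-1, Rational(-54250, 3)), 1243), 2) = Pow(Add(Rational(54250, 3), 1243), 2) = Pow(Rational(57979, 3), 2) = Rational(3361564441, 9)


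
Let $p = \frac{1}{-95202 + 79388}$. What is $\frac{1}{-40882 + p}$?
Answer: $- \frac{15814}{646507949} \approx -2.4461 \cdot 10^{-5}$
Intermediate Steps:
$p = - \frac{1}{15814}$ ($p = \frac{1}{-15814} = - \frac{1}{15814} \approx -6.3235 \cdot 10^{-5}$)
$\frac{1}{-40882 + p} = \frac{1}{-40882 - \frac{1}{15814}} = \frac{1}{- \frac{646507949}{15814}} = - \frac{15814}{646507949}$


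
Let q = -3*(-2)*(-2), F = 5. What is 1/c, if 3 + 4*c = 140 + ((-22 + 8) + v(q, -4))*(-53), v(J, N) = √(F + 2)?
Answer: 1758/376489 + 106*√7/376489 ≈ 0.0054144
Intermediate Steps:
q = -12 (q = 6*(-2) = -12)
v(J, N) = √7 (v(J, N) = √(5 + 2) = √7)
c = 879/4 - 53*√7/4 (c = -¾ + (140 + ((-22 + 8) + √7)*(-53))/4 = -¾ + (140 + (-14 + √7)*(-53))/4 = -¾ + (140 + (742 - 53*√7))/4 = -¾ + (882 - 53*√7)/4 = -¾ + (441/2 - 53*√7/4) = 879/4 - 53*√7/4 ≈ 184.69)
1/c = 1/(879/4 - 53*√7/4)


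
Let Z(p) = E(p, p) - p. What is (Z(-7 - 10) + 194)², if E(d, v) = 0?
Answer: 44521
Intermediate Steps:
Z(p) = -p (Z(p) = 0 - p = -p)
(Z(-7 - 10) + 194)² = (-(-7 - 10) + 194)² = (-1*(-17) + 194)² = (17 + 194)² = 211² = 44521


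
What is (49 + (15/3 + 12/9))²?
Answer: 27556/9 ≈ 3061.8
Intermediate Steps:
(49 + (15/3 + 12/9))² = (49 + (15*(⅓) + 12*(⅑)))² = (49 + (5 + 4/3))² = (49 + 19/3)² = (166/3)² = 27556/9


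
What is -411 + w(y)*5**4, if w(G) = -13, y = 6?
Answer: -8536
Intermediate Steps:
-411 + w(y)*5**4 = -411 - 13*5**4 = -411 - 13*625 = -411 - 8125 = -8536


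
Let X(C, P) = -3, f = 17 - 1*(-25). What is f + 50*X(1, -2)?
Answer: -108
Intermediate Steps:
f = 42 (f = 17 + 25 = 42)
f + 50*X(1, -2) = 42 + 50*(-3) = 42 - 150 = -108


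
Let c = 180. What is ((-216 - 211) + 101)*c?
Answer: -58680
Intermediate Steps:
((-216 - 211) + 101)*c = ((-216 - 211) + 101)*180 = (-427 + 101)*180 = -326*180 = -58680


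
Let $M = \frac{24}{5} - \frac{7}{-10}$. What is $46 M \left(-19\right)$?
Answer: $-4807$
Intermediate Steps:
$M = \frac{11}{2}$ ($M = 24 \cdot \frac{1}{5} - - \frac{7}{10} = \frac{24}{5} + \frac{7}{10} = \frac{11}{2} \approx 5.5$)
$46 M \left(-19\right) = 46 \cdot \frac{11}{2} \left(-19\right) = 253 \left(-19\right) = -4807$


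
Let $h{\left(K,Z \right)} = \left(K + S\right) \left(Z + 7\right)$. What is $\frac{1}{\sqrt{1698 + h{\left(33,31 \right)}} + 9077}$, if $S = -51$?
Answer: $\frac{9077}{82390915} - \frac{13 \sqrt{6}}{82390915} \approx 0.00010978$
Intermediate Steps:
$h{\left(K,Z \right)} = \left(-51 + K\right) \left(7 + Z\right)$ ($h{\left(K,Z \right)} = \left(K - 51\right) \left(Z + 7\right) = \left(-51 + K\right) \left(7 + Z\right)$)
$\frac{1}{\sqrt{1698 + h{\left(33,31 \right)}} + 9077} = \frac{1}{\sqrt{1698 + \left(-357 - 1581 + 7 \cdot 33 + 33 \cdot 31\right)} + 9077} = \frac{1}{\sqrt{1698 + \left(-357 - 1581 + 231 + 1023\right)} + 9077} = \frac{1}{\sqrt{1698 - 684} + 9077} = \frac{1}{\sqrt{1014} + 9077} = \frac{1}{13 \sqrt{6} + 9077} = \frac{1}{9077 + 13 \sqrt{6}}$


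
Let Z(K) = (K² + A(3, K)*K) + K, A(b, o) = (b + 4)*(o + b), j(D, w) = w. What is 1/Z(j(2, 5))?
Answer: 1/310 ≈ 0.0032258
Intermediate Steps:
A(b, o) = (4 + b)*(b + o)
Z(K) = K + K² + K*(21 + 7*K) (Z(K) = (K² + (3² + 4*3 + 4*K + 3*K)*K) + K = (K² + (9 + 12 + 4*K + 3*K)*K) + K = (K² + (21 + 7*K)*K) + K = (K² + K*(21 + 7*K)) + K = K + K² + K*(21 + 7*K))
1/Z(j(2, 5)) = 1/(2*5*(11 + 4*5)) = 1/(2*5*(11 + 20)) = 1/(2*5*31) = 1/310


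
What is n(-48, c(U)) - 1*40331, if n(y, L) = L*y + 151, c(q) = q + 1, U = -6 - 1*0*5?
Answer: -39940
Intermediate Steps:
U = -6 (U = -6 - 0*5 = -6 - 1*0 = -6 + 0 = -6)
c(q) = 1 + q
n(y, L) = 151 + L*y
n(-48, c(U)) - 1*40331 = (151 + (1 - 6)*(-48)) - 1*40331 = (151 - 5*(-48)) - 40331 = (151 + 240) - 40331 = 391 - 40331 = -39940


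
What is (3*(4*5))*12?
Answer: 720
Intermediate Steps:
(3*(4*5))*12 = (3*20)*12 = 60*12 = 720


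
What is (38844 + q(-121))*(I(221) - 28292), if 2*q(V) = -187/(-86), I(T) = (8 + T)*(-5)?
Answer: -196679047135/172 ≈ -1.1435e+9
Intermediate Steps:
I(T) = -40 - 5*T
q(V) = 187/172 (q(V) = (-187/(-86))/2 = (-187*(-1/86))/2 = (1/2)*(187/86) = 187/172)
(38844 + q(-121))*(I(221) - 28292) = (38844 + 187/172)*((-40 - 5*221) - 28292) = 6681355*((-40 - 1105) - 28292)/172 = 6681355*(-1145 - 28292)/172 = (6681355/172)*(-29437) = -196679047135/172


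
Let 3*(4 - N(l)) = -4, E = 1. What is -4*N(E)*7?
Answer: -448/3 ≈ -149.33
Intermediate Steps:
N(l) = 16/3 (N(l) = 4 - 1/3*(-4) = 4 + 4/3 = 16/3)
-4*N(E)*7 = -4*16/3*7 = -64/3*7 = -448/3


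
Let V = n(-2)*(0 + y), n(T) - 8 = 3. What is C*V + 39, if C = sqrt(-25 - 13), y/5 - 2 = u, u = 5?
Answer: 39 + 385*I*sqrt(38) ≈ 39.0 + 2373.3*I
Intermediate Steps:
n(T) = 11 (n(T) = 8 + 3 = 11)
y = 35 (y = 10 + 5*5 = 10 + 25 = 35)
C = I*sqrt(38) (C = sqrt(-38) = I*sqrt(38) ≈ 6.1644*I)
V = 385 (V = 11*(0 + 35) = 11*35 = 385)
C*V + 39 = (I*sqrt(38))*385 + 39 = 385*I*sqrt(38) + 39 = 39 + 385*I*sqrt(38)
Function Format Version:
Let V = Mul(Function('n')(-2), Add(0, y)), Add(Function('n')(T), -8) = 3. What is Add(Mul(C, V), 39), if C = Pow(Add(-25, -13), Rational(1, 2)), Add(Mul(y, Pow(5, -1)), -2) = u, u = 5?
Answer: Add(39, Mul(385, I, Pow(38, Rational(1, 2)))) ≈ Add(39.000, Mul(2373.3, I))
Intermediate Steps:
Function('n')(T) = 11 (Function('n')(T) = Add(8, 3) = 11)
y = 35 (y = Add(10, Mul(5, 5)) = Add(10, 25) = 35)
C = Mul(I, Pow(38, Rational(1, 2))) (C = Pow(-38, Rational(1, 2)) = Mul(I, Pow(38, Rational(1, 2))) ≈ Mul(6.1644, I))
V = 385 (V = Mul(11, Add(0, 35)) = Mul(11, 35) = 385)
Add(Mul(C, V), 39) = Add(Mul(Mul(I, Pow(38, Rational(1, 2))), 385), 39) = Add(Mul(385, I, Pow(38, Rational(1, 2))), 39) = Add(39, Mul(385, I, Pow(38, Rational(1, 2))))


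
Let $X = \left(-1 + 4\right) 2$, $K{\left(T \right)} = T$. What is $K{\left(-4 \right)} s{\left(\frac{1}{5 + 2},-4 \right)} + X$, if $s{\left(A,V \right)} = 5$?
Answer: $-14$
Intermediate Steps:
$X = 6$ ($X = 3 \cdot 2 = 6$)
$K{\left(-4 \right)} s{\left(\frac{1}{5 + 2},-4 \right)} + X = \left(-4\right) 5 + 6 = -20 + 6 = -14$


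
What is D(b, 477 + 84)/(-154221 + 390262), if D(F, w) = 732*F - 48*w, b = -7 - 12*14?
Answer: -155028/236041 ≈ -0.65678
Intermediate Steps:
b = -175 (b = -7 - 168 = -175)
D(F, w) = -48*w + 732*F
D(b, 477 + 84)/(-154221 + 390262) = (-48*(477 + 84) + 732*(-175))/(-154221 + 390262) = (-48*561 - 128100)/236041 = (-26928 - 128100)*(1/236041) = -155028*1/236041 = -155028/236041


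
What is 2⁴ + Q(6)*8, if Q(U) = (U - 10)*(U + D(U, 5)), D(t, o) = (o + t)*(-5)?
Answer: 1584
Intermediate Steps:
D(t, o) = -5*o - 5*t
Q(U) = (-25 - 4*U)*(-10 + U) (Q(U) = (U - 10)*(U + (-5*5 - 5*U)) = (-10 + U)*(U + (-25 - 5*U)) = (-10 + U)*(-25 - 4*U) = (-25 - 4*U)*(-10 + U))
2⁴ + Q(6)*8 = 2⁴ + (250 - 4*6² + 15*6)*8 = 16 + (250 - 4*36 + 90)*8 = 16 + (250 - 144 + 90)*8 = 16 + 196*8 = 16 + 1568 = 1584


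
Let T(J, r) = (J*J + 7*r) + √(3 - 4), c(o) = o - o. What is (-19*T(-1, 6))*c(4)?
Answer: 0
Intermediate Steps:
c(o) = 0
T(J, r) = I + J² + 7*r (T(J, r) = (J² + 7*r) + √(-1) = (J² + 7*r) + I = I + J² + 7*r)
(-19*T(-1, 6))*c(4) = -19*(I + (-1)² + 7*6)*0 = -19*(I + 1 + 42)*0 = -19*(43 + I)*0 = (-817 - 19*I)*0 = 0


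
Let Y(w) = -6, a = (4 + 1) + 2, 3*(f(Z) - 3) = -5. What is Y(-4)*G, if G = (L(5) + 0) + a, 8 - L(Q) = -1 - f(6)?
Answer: -104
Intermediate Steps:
f(Z) = 4/3 (f(Z) = 3 + (⅓)*(-5) = 3 - 5/3 = 4/3)
a = 7 (a = 5 + 2 = 7)
L(Q) = 31/3 (L(Q) = 8 - (-1 - 1*4/3) = 8 - (-1 - 4/3) = 8 - 1*(-7/3) = 8 + 7/3 = 31/3)
G = 52/3 (G = (31/3 + 0) + 7 = 31/3 + 7 = 52/3 ≈ 17.333)
Y(-4)*G = -6*52/3 = -104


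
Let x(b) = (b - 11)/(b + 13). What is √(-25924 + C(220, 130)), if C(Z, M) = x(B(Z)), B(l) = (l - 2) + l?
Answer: 9*I*√65095987/451 ≈ 161.01*I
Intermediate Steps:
B(l) = -2 + 2*l (B(l) = (-2 + l) + l = -2 + 2*l)
x(b) = (-11 + b)/(13 + b)
C(Z, M) = (-13 + 2*Z)/(11 + 2*Z) (C(Z, M) = (-11 + (-2 + 2*Z))/(13 + (-2 + 2*Z)) = (-13 + 2*Z)/(11 + 2*Z))
√(-25924 + C(220, 130)) = √(-25924 + (-13 + 2*220)/(11 + 2*220)) = √(-25924 + (-13 + 440)/(11 + 440)) = √(-25924 + 427/451) = √(-11691297/451) = 9*I*√65095987/451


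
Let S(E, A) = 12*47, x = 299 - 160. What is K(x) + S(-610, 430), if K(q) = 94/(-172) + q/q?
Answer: 48543/86 ≈ 564.45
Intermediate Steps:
x = 139
K(q) = 39/86 (K(q) = 94*(-1/172) + 1 = -47/86 + 1 = 39/86)
S(E, A) = 564
K(x) + S(-610, 430) = 39/86 + 564 = 48543/86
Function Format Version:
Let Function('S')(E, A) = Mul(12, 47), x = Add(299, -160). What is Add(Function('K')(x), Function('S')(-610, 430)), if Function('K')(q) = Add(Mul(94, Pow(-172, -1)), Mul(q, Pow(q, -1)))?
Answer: Rational(48543, 86) ≈ 564.45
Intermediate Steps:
x = 139
Function('K')(q) = Rational(39, 86) (Function('K')(q) = Add(Mul(94, Rational(-1, 172)), 1) = Add(Rational(-47, 86), 1) = Rational(39, 86))
Function('S')(E, A) = 564
Add(Function('K')(x), Function('S')(-610, 430)) = Add(Rational(39, 86), 564) = Rational(48543, 86)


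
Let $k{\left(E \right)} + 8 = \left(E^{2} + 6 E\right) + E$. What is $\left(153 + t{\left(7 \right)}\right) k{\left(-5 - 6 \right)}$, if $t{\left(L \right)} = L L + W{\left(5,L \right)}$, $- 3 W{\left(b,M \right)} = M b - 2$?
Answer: $6876$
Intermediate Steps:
$W{\left(b,M \right)} = \frac{2}{3} - \frac{M b}{3}$ ($W{\left(b,M \right)} = - \frac{M b - 2}{3} = - \frac{-2 + M b}{3} = \frac{2}{3} - \frac{M b}{3}$)
$k{\left(E \right)} = -8 + E^{2} + 7 E$ ($k{\left(E \right)} = -8 + \left(\left(E^{2} + 6 E\right) + E\right) = -8 + \left(E^{2} + 7 E\right) = -8 + E^{2} + 7 E$)
$t{\left(L \right)} = \frac{2}{3} + L^{2} - \frac{5 L}{3}$ ($t{\left(L \right)} = L L - \left(- \frac{2}{3} + \frac{1}{3} L 5\right) = L^{2} - \left(- \frac{2}{3} + \frac{5 L}{3}\right) = \frac{2}{3} + L^{2} - \frac{5 L}{3}$)
$\left(153 + t{\left(7 \right)}\right) k{\left(-5 - 6 \right)} = \left(153 + \left(\frac{2}{3} + 7^{2} - \frac{35}{3}\right)\right) \left(-8 + \left(-5 - 6\right)^{2} + 7 \left(-5 - 6\right)\right) = \left(153 + \left(\frac{2}{3} + 49 - \frac{35}{3}\right)\right) \left(-8 + \left(-11\right)^{2} + 7 \left(-11\right)\right) = \left(153 + 38\right) \left(-8 + 121 - 77\right) = 191 \cdot 36 = 6876$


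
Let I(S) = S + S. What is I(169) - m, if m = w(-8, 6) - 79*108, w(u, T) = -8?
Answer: 8878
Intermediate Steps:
I(S) = 2*S
m = -8540 (m = -8 - 79*108 = -8 - 8532 = -8540)
I(169) - m = 2*169 - 1*(-8540) = 338 + 8540 = 8878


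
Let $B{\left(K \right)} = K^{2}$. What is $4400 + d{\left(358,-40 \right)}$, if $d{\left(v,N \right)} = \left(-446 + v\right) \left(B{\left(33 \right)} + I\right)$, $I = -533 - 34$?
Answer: $-41536$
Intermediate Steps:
$I = -567$ ($I = -533 - 34 = -567$)
$d{\left(v,N \right)} = -232812 + 522 v$ ($d{\left(v,N \right)} = \left(-446 + v\right) \left(33^{2} - 567\right) = \left(-446 + v\right) \left(1089 - 567\right) = \left(-446 + v\right) 522 = -232812 + 522 v$)
$4400 + d{\left(358,-40 \right)} = 4400 + \left(-232812 + 522 \cdot 358\right) = 4400 + \left(-232812 + 186876\right) = 4400 - 45936 = -41536$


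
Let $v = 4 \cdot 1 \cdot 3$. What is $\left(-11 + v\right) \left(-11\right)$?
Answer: $-11$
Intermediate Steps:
$v = 12$ ($v = 4 \cdot 3 = 12$)
$\left(-11 + v\right) \left(-11\right) = \left(-11 + 12\right) \left(-11\right) = 1 \left(-11\right) = -11$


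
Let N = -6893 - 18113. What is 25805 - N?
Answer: 50811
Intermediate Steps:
N = -25006
25805 - N = 25805 - 1*(-25006) = 25805 + 25006 = 50811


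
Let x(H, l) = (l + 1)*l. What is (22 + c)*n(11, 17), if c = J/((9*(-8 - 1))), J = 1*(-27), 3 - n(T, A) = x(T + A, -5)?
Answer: -1139/3 ≈ -379.67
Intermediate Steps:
x(H, l) = l*(1 + l) (x(H, l) = (1 + l)*l = l*(1 + l))
n(T, A) = -17 (n(T, A) = 3 - (-5)*(1 - 5) = 3 - (-5)*(-4) = 3 - 1*20 = 3 - 20 = -17)
J = -27
c = ⅓ (c = -27*1/(9*(-8 - 1)) = -27/(9*(-9)) = -27/(-81) = -27*(-1/81) = ⅓ ≈ 0.33333)
(22 + c)*n(11, 17) = (22 + ⅓)*(-17) = (67/3)*(-17) = -1139/3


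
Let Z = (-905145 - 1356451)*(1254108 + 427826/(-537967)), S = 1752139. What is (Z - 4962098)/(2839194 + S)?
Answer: -1525829776815388326/2469985640011 ≈ -6.1775e+5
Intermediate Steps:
Z = -1525827107370413560/537967 (Z = -2261596*(1254108 + 427826*(-1/537967)) = -2261596*(1254108 - 427826/537967) = -2261596*674668290610/537967 = -1525827107370413560/537967 ≈ -2.8363e+12)
(Z - 4962098)/(2839194 + S) = (-1525827107370413560/537967 - 4962098)/(2839194 + 1752139) = -1525829776815388326/537967/4591333 = -1525829776815388326/537967*1/4591333 = -1525829776815388326/2469985640011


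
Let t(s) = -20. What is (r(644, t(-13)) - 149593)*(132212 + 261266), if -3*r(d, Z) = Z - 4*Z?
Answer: -58869424014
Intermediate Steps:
r(d, Z) = Z (r(d, Z) = -(Z - 4*Z)/3 = -(-1)*Z = Z)
(r(644, t(-13)) - 149593)*(132212 + 261266) = (-20 - 149593)*(132212 + 261266) = -149613*393478 = -58869424014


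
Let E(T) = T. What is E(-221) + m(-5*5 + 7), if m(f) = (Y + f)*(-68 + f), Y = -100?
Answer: 9927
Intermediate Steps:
m(f) = (-100 + f)*(-68 + f)
E(-221) + m(-5*5 + 7) = -221 + (6800 + (-5*5 + 7)**2 - 168*(-5*5 + 7)) = -221 + (6800 + (-25 + 7)**2 - 168*(-25 + 7)) = -221 + (6800 + (-18)**2 - 168*(-18)) = -221 + (6800 + 324 + 3024) = -221 + 10148 = 9927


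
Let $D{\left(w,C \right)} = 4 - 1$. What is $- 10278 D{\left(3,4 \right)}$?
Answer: $-30834$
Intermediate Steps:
$D{\left(w,C \right)} = 3$ ($D{\left(w,C \right)} = 4 - 1 = 3$)
$- 10278 D{\left(3,4 \right)} = \left(-10278\right) 3 = -30834$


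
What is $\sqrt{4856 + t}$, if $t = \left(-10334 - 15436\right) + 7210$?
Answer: $2 i \sqrt{3426} \approx 117.06 i$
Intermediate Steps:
$t = -18560$ ($t = -25770 + 7210 = -18560$)
$\sqrt{4856 + t} = \sqrt{4856 - 18560} = \sqrt{-13704} = 2 i \sqrt{3426}$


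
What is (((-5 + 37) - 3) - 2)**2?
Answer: 729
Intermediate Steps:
(((-5 + 37) - 3) - 2)**2 = ((32 - 3) - 2)**2 = (29 - 2)**2 = 27**2 = 729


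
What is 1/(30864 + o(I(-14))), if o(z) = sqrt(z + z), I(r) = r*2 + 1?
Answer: 5144/158764425 - I*sqrt(6)/317528850 ≈ 3.24e-5 - 7.7142e-9*I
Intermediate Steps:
I(r) = 1 + 2*r (I(r) = 2*r + 1 = 1 + 2*r)
o(z) = sqrt(2)*sqrt(z) (o(z) = sqrt(2*z) = sqrt(2)*sqrt(z))
1/(30864 + o(I(-14))) = 1/(30864 + sqrt(2)*sqrt(1 + 2*(-14))) = 1/(30864 + sqrt(2)*sqrt(1 - 28)) = 1/(30864 + sqrt(2)*sqrt(-27)) = 1/(30864 + sqrt(2)*(3*I*sqrt(3))) = 1/(30864 + 3*I*sqrt(6))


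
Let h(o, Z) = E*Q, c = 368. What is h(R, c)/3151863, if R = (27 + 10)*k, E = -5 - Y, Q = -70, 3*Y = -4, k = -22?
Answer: 70/859599 ≈ 8.1433e-5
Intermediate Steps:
Y = -4/3 (Y = (⅓)*(-4) = -4/3 ≈ -1.3333)
E = -11/3 (E = -5 - 1*(-4/3) = -5 + 4/3 = -11/3 ≈ -3.6667)
R = -814 (R = (27 + 10)*(-22) = 37*(-22) = -814)
h(o, Z) = 770/3 (h(o, Z) = -11/3*(-70) = 770/3)
h(R, c)/3151863 = (770/3)/3151863 = (770/3)*(1/3151863) = 70/859599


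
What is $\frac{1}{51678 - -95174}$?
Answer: $\frac{1}{146852} \approx 6.8096 \cdot 10^{-6}$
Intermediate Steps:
$\frac{1}{51678 - -95174} = \frac{1}{51678 + 95174} = \frac{1}{146852}$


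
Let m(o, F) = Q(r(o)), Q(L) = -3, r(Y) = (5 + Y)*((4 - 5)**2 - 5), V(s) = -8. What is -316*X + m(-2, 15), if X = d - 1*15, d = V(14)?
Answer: 7265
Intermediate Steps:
r(Y) = -20 - 4*Y (r(Y) = (5 + Y)*((-1)**2 - 5) = (5 + Y)*(1 - 5) = (5 + Y)*(-4) = -20 - 4*Y)
d = -8
m(o, F) = -3
X = -23 (X = -8 - 1*15 = -8 - 15 = -23)
-316*X + m(-2, 15) = -316*(-23) - 3 = 7268 - 3 = 7265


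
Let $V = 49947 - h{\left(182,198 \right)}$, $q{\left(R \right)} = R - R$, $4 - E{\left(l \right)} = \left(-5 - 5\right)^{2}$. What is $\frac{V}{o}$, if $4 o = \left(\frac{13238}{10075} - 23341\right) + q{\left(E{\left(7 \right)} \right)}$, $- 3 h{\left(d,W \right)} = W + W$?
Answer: $- \frac{2018183700}{235147337} \approx -8.5826$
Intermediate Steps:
$h{\left(d,W \right)} = - \frac{2 W}{3}$ ($h{\left(d,W \right)} = - \frac{W + W}{3} = - \frac{2 W}{3}$)
$E{\left(l \right)} = -96$ ($E{\left(l \right)} = 4 - \left(-5 - 5\right)^{2} = 4 - \left(-10\right)^{2} = 4 - 100 = -96$)
$q{\left(R \right)} = 0$
$o = - \frac{235147337}{40300}$ ($o = \frac{\left(\frac{13238}{10075} - 23341\right) + 0}{4} = \frac{- \frac{235147337}{10075} + 0}{4} = \frac{1}{4} \left(- \frac{235147337}{10075}\right) = - \frac{235147337}{40300} \approx -5834.9$)
$V = 50079$ ($V = 49947 - \left(- \frac{2}{3}\right) 198 = 49947 - -132 = 49947 + 132 = 50079$)
$\frac{V}{o} = \frac{50079}{- \frac{235147337}{40300}} = 50079 \left(- \frac{40300}{235147337}\right) = - \frac{2018183700}{235147337}$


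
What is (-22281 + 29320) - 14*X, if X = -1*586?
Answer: 15243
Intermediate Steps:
X = -586
(-22281 + 29320) - 14*X = (-22281 + 29320) - 14*(-586) = 7039 + 8204 = 15243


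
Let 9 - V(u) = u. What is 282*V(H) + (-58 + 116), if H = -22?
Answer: 8800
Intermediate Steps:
V(u) = 9 - u
282*V(H) + (-58 + 116) = 282*(9 - 1*(-22)) + (-58 + 116) = 282*(9 + 22) + 58 = 282*31 + 58 = 8742 + 58 = 8800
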